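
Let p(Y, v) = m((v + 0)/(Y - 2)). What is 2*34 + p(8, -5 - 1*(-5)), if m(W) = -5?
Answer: 63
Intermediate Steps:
p(Y, v) = -5
2*34 + p(8, -5 - 1*(-5)) = 2*34 - 5 = 68 - 5 = 63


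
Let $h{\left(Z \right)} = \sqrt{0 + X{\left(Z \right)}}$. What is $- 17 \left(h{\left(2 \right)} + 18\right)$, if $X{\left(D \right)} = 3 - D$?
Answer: $-323$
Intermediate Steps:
$h{\left(Z \right)} = \sqrt{3 - Z}$ ($h{\left(Z \right)} = \sqrt{0 - \left(-3 + Z\right)} = \sqrt{3 - Z}$)
$- 17 \left(h{\left(2 \right)} + 18\right) = - 17 \left(\sqrt{3 - 2} + 18\right) = - 17 \left(\sqrt{1} + 18\right) = - 17 \left(1 + 18\right) = \left(-17\right) 19 = -323$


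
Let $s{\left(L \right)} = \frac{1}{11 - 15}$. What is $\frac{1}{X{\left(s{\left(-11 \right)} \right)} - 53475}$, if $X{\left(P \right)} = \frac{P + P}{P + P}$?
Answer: $- \frac{1}{53474} \approx -1.8701 \cdot 10^{-5}$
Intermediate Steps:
$s{\left(L \right)} = - \frac{1}{4}$ ($s{\left(L \right)} = \frac{1}{-4} = - \frac{1}{4}$)
$X{\left(P \right)} = 1$ ($X{\left(P \right)} = \frac{2 P}{2 P} = 2 P \frac{1}{2 P} = 1$)
$\frac{1}{X{\left(s{\left(-11 \right)} \right)} - 53475} = \frac{1}{1 - 53475} = \frac{1}{-53474} = - \frac{1}{53474}$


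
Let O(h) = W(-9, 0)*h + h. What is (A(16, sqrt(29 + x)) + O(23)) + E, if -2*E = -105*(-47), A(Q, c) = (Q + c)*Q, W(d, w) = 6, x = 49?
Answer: -4101/2 + 16*sqrt(78) ≈ -1909.2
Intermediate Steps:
A(Q, c) = Q*(Q + c)
O(h) = 7*h (O(h) = 6*h + h = 7*h)
E = -4935/2 (E = -(-105)*(-47)/2 = -1/2*4935 = -4935/2 ≈ -2467.5)
(A(16, sqrt(29 + x)) + O(23)) + E = (16*(16 + sqrt(29 + 49)) + 7*23) - 4935/2 = (16*(16 + sqrt(78)) + 161) - 4935/2 = ((256 + 16*sqrt(78)) + 161) - 4935/2 = (417 + 16*sqrt(78)) - 4935/2 = -4101/2 + 16*sqrt(78)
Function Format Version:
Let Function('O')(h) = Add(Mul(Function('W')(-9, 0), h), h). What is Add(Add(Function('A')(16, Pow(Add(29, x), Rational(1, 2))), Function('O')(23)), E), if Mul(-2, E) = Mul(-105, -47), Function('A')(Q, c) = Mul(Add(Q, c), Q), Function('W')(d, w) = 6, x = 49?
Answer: Add(Rational(-4101, 2), Mul(16, Pow(78, Rational(1, 2)))) ≈ -1909.2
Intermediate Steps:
Function('A')(Q, c) = Mul(Q, Add(Q, c))
Function('O')(h) = Mul(7, h) (Function('O')(h) = Add(Mul(6, h), h) = Mul(7, h))
E = Rational(-4935, 2) (E = Mul(Rational(-1, 2), Mul(-105, -47)) = Mul(Rational(-1, 2), 4935) = Rational(-4935, 2) ≈ -2467.5)
Add(Add(Function('A')(16, Pow(Add(29, x), Rational(1, 2))), Function('O')(23)), E) = Add(Add(Mul(16, Add(16, Pow(Add(29, 49), Rational(1, 2)))), Mul(7, 23)), Rational(-4935, 2)) = Add(Add(Mul(16, Add(16, Pow(78, Rational(1, 2)))), 161), Rational(-4935, 2)) = Add(Add(Add(256, Mul(16, Pow(78, Rational(1, 2)))), 161), Rational(-4935, 2)) = Add(Add(417, Mul(16, Pow(78, Rational(1, 2)))), Rational(-4935, 2)) = Add(Rational(-4101, 2), Mul(16, Pow(78, Rational(1, 2))))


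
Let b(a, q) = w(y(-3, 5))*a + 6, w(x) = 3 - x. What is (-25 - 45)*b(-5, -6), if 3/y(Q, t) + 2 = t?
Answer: 280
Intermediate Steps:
y(Q, t) = 3/(-2 + t)
b(a, q) = 6 + 2*a (b(a, q) = (3 - 3/(-2 + 5))*a + 6 = (3 - 3/3)*a + 6 = (3 - 1*1)*a + 6 = (3 - 1)*a + 6 = 2*a + 6 = 6 + 2*a)
(-25 - 45)*b(-5, -6) = (-25 - 45)*(6 + 2*(-5)) = -70*(6 - 10) = -70*(-4) = 280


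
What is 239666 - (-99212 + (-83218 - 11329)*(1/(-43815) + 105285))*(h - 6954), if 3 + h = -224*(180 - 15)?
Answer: -6384881031373037532/14605 ≈ -4.3717e+14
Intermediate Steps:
h = -36963 (h = -3 - 224*(180 - 15) = -3 - 224*165 = -3 - 36960 = -36963)
239666 - (-99212 + (-83218 - 11329)*(1/(-43815) + 105285))*(h - 6954) = 239666 - (-99212 + (-83218 - 11329)*(1/(-43815) + 105285))*(-36963 - 6954) = 239666 - (-99212 - 94547*(-1/43815 + 105285))*(-43917) = 239666 - (-99212 - 94547*4613062274/43815)*(-43917) = 239666 - (-99212 - 436151198819878/43815)*(-43917) = 239666 - (-436155545793658)*(-43917)/43815 = 239666 - 1*6384881034873359462/14605 = 239666 - 6384881034873359462/14605 = -6384881031373037532/14605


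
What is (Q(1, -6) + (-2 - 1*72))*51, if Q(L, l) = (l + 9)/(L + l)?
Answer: -19023/5 ≈ -3804.6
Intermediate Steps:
Q(L, l) = (9 + l)/(L + l)
(Q(1, -6) + (-2 - 1*72))*51 = ((9 - 6)/(1 - 6) + (-2 - 1*72))*51 = (3/(-5) + (-2 - 72))*51 = (-⅕*3 - 74)*51 = (-⅗ - 74)*51 = -373/5*51 = -19023/5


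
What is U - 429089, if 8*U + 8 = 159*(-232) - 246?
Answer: -1734927/4 ≈ -4.3373e+5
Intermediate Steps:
U = -18571/4 (U = -1 + (159*(-232) - 246)/8 = -1 + (-36888 - 246)/8 = -1 + (1/8)*(-37134) = -1 - 18567/4 = -18571/4 ≈ -4642.8)
U - 429089 = -18571/4 - 429089 = -1734927/4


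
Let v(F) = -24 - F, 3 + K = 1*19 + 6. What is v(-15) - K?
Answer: -31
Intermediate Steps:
K = 22 (K = -3 + (1*19 + 6) = -3 + (19 + 6) = -3 + 25 = 22)
v(-15) - K = (-24 - 1*(-15)) - 1*22 = (-24 + 15) - 22 = -9 - 22 = -31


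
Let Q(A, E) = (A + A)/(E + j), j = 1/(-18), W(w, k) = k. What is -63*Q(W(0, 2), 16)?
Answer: -648/41 ≈ -15.805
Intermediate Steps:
j = -1/18 ≈ -0.055556
Q(A, E) = 2*A/(-1/18 + E) (Q(A, E) = (A + A)/(E - 1/18) = (2*A)/(-1/18 + E) = 2*A/(-1/18 + E))
-63*Q(W(0, 2), 16) = -2268*2/(-1 + 18*16) = -2268*2/(-1 + 288) = -2268*2/287 = -63*72/287 = -648/41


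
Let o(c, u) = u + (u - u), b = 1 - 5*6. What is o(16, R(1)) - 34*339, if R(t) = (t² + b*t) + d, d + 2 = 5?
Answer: -11551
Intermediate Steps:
d = 3 (d = -2 + 5 = 3)
b = -29 (b = 1 - 30 = -29)
R(t) = 3 + t² - 29*t (R(t) = (t² - 29*t) + 3 = 3 + t² - 29*t)
o(c, u) = u (o(c, u) = u + 0 = u)
o(16, R(1)) - 34*339 = (3 + 1² - 29*1) - 34*339 = (3 + 1 - 29) - 11526 = -25 - 11526 = -11551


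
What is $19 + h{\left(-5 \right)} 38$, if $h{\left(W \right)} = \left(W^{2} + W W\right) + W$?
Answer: $1729$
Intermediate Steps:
$h{\left(W \right)} = W + 2 W^{2}$ ($h{\left(W \right)} = \left(W^{2} + W^{2}\right) + W = 2 W^{2} + W = W + 2 W^{2}$)
$19 + h{\left(-5 \right)} 38 = 19 + - 5 \left(1 + 2 \left(-5\right)\right) 38 = 19 + - 5 \left(1 - 10\right) 38 = 19 + \left(-5\right) \left(-9\right) 38 = 19 + 45 \cdot 38 = 19 + 1710 = 1729$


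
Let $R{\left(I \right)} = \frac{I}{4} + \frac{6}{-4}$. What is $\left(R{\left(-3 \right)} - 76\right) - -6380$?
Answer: $\frac{25207}{4} \approx 6301.8$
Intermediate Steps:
$R{\left(I \right)} = - \frac{3}{2} + \frac{I}{4}$ ($R{\left(I \right)} = I \frac{1}{4} + 6 \left(- \frac{1}{4}\right) = \frac{I}{4} - \frac{3}{2} = - \frac{3}{2} + \frac{I}{4}$)
$\left(R{\left(-3 \right)} - 76\right) - -6380 = \left(\left(- \frac{3}{2} + \frac{1}{4} \left(-3\right)\right) - 76\right) - -6380 = \left(\left(- \frac{3}{2} - \frac{3}{4}\right) - 76\right) + 6380 = \left(- \frac{9}{4} - 76\right) + 6380 = - \frac{313}{4} + 6380 = \frac{25207}{4}$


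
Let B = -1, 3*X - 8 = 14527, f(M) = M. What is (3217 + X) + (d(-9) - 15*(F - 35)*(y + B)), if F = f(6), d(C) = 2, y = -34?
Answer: -7161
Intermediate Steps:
F = 6
X = 4845 (X = 8/3 + (1/3)*14527 = 8/3 + 14527/3 = 4845)
(3217 + X) + (d(-9) - 15*(F - 35)*(y + B)) = (3217 + 4845) + (2 - 15*(6 - 35)*(-34 - 1)) = 8062 + (2 - (-435)*(-35)) = 8062 + (2 - 15*1015) = 8062 + (2 - 15225) = 8062 - 15223 = -7161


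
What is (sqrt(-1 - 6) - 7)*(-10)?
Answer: 70 - 10*I*sqrt(7) ≈ 70.0 - 26.458*I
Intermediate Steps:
(sqrt(-1 - 6) - 7)*(-10) = (sqrt(-7) - 7)*(-10) = (I*sqrt(7) - 7)*(-10) = (-7 + I*sqrt(7))*(-10) = 70 - 10*I*sqrt(7)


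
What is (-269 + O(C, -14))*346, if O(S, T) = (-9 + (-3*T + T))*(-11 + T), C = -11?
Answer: -257424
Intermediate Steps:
O(S, T) = (-11 + T)*(-9 - 2*T) (O(S, T) = (-9 - 2*T)*(-11 + T) = (-11 + T)*(-9 - 2*T))
(-269 + O(C, -14))*346 = (-269 + (99 - 2*(-14)² + 13*(-14)))*346 = (-269 + (99 - 2*196 - 182))*346 = (-269 + (99 - 392 - 182))*346 = (-269 - 475)*346 = -744*346 = -257424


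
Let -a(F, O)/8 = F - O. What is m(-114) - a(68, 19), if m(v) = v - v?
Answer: 392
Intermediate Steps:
m(v) = 0
a(F, O) = -8*F + 8*O (a(F, O) = -8*(F - O) = -8*F + 8*O)
m(-114) - a(68, 19) = 0 - (-8*68 + 8*19) = 0 - (-544 + 152) = 0 - 1*(-392) = 0 + 392 = 392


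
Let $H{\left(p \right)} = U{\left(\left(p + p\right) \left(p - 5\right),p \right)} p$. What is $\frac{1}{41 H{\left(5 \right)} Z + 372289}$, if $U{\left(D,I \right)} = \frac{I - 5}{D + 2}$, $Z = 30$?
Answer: $\frac{1}{372289} \approx 2.6861 \cdot 10^{-6}$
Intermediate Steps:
$U{\left(D,I \right)} = \frac{-5 + I}{2 + D}$
$H{\left(p \right)} = \frac{p \left(-5 + p\right)}{2 + 2 p \left(-5 + p\right)}$ ($H{\left(p \right)} = \frac{-5 + p}{2 + \left(p + p\right) \left(p - 5\right)} p = \frac{-5 + p}{2 + 2 p \left(-5 + p\right)} p = \frac{p \left(-5 + p\right)}{2 + 2 p \left(-5 + p\right)}$)
$\frac{1}{41 H{\left(5 \right)} Z + 372289} = \frac{1}{41 \cdot \frac{1}{2} \cdot 5 \frac{1}{1 + 5 \left(-5 + 5\right)} \left(-5 + 5\right) 30 + 372289} = \frac{1}{41 \cdot \frac{1}{2} \cdot 5 \frac{1}{1 + 5 \cdot 0} \cdot 0 \cdot 30 + 372289} = \frac{1}{41 \cdot \frac{1}{2} \cdot 5 \frac{1}{1 + 0} \cdot 0 \cdot 30 + 372289} = \frac{1}{41 \cdot \frac{1}{2} \cdot 5 \cdot 1^{-1} \cdot 0 \cdot 30 + 372289} = \frac{1}{41 \cdot \frac{1}{2} \cdot 5 \cdot 1 \cdot 0 \cdot 30 + 372289} = \frac{1}{41 \cdot 0 \cdot 30 + 372289} = \frac{1}{0 \cdot 30 + 372289} = \frac{1}{0 + 372289} = \frac{1}{372289}$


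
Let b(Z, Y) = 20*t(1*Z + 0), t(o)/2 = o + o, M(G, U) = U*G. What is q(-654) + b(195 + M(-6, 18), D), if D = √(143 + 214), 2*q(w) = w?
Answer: 6633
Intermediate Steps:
q(w) = w/2
M(G, U) = G*U
t(o) = 4*o (t(o) = 2*(o + o) = 2*(2*o) = 4*o)
D = √357 ≈ 18.894
b(Z, Y) = 80*Z (b(Z, Y) = 20*(4*(1*Z + 0)) = 20*(4*(Z + 0)) = 20*(4*Z) = 80*Z)
q(-654) + b(195 + M(-6, 18), D) = (½)*(-654) + 80*(195 - 6*18) = -327 + 80*(195 - 108) = -327 + 80*87 = -327 + 6960 = 6633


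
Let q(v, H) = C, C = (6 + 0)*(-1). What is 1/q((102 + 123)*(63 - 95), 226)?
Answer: -⅙ ≈ -0.16667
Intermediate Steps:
C = -6 (C = 6*(-1) = -6)
q(v, H) = -6
1/q((102 + 123)*(63 - 95), 226) = 1/(-6) = -⅙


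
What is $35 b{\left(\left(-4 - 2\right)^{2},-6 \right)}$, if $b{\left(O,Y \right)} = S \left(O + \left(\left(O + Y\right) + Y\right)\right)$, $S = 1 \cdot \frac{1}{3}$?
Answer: $700$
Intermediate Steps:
$S = \frac{1}{3}$ ($S = 1 \cdot \frac{1}{3} = \frac{1}{3} \approx 0.33333$)
$b{\left(O,Y \right)} = \frac{2 O}{3} + \frac{2 Y}{3}$ ($b{\left(O,Y \right)} = \frac{O + \left(\left(O + Y\right) + Y\right)}{3} = \frac{O + \left(O + 2 Y\right)}{3} = \frac{2 O + 2 Y}{3} = \frac{2 O}{3} + \frac{2 Y}{3}$)
$35 b{\left(\left(-4 - 2\right)^{2},-6 \right)} = 35 \left(\frac{2 \left(-4 - 2\right)^{2}}{3} + \frac{2}{3} \left(-6\right)\right) = 35 \left(\frac{2 \left(-6\right)^{2}}{3} - 4\right) = 35 \left(\frac{2}{3} \cdot 36 - 4\right) = 35 \left(24 - 4\right) = 35 \cdot 20 = 700$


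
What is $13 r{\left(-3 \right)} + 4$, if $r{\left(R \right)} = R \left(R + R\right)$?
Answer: $238$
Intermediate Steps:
$r{\left(R \right)} = 2 R^{2}$ ($r{\left(R \right)} = R 2 R = 2 R^{2}$)
$13 r{\left(-3 \right)} + 4 = 13 \cdot 2 \left(-3\right)^{2} + 4 = 13 \cdot 2 \cdot 9 + 4 = 13 \cdot 18 + 4 = 234 + 4 = 238$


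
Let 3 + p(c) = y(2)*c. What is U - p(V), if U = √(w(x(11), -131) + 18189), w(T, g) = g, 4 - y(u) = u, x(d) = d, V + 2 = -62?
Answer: 131 + √18058 ≈ 265.38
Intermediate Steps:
V = -64 (V = -2 - 62 = -64)
y(u) = 4 - u
p(c) = -3 + 2*c (p(c) = -3 + (4 - 1*2)*c = -3 + (4 - 2)*c = -3 + 2*c)
U = √18058 (U = √(-131 + 18189) = √18058 ≈ 134.38)
U - p(V) = √18058 - (-3 + 2*(-64)) = √18058 - (-3 - 128) = √18058 - 1*(-131) = √18058 + 131 = 131 + √18058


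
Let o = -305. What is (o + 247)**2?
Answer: 3364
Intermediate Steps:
(o + 247)**2 = (-305 + 247)**2 = (-58)**2 = 3364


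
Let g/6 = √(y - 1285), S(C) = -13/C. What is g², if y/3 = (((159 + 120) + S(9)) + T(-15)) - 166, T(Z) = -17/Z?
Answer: -170448/5 ≈ -34090.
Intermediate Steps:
y = 5071/15 (y = 3*((((159 + 120) - 13/9) - 17/(-15)) - 166) = 3*(((279 - 13*⅑) - 17*(-1/15)) - 166) = 3*(((279 - 13/9) + 17/15) - 166) = 3*((2498/9 + 17/15) - 166) = 3*(12541/45 - 166) = 3*(5071/45) = 5071/15 ≈ 338.07)
g = 4*I*√53265/5 (g = 6*√(5071/15 - 1285) = 6*√(-14204/15) = 6*(2*I*√53265/15) = 4*I*√53265/5 ≈ 184.63*I)
g² = (4*I*√53265/5)² = -170448/5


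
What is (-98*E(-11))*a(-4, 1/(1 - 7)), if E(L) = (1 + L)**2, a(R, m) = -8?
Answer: 78400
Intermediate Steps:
(-98*E(-11))*a(-4, 1/(1 - 7)) = -98*(1 - 11)**2*(-8) = -98*(-10)**2*(-8) = -98*100*(-8) = -9800*(-8) = 78400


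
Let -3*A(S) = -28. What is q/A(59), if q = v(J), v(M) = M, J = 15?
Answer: 45/28 ≈ 1.6071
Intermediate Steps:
q = 15
A(S) = 28/3 (A(S) = -1/3*(-28) = 28/3)
q/A(59) = 15/(28/3) = 15*(3/28) = 45/28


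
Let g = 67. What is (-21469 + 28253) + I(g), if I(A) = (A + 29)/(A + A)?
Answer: 454576/67 ≈ 6784.7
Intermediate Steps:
I(A) = (29 + A)/(2*A) (I(A) = (29 + A)/((2*A)) = (29 + A)*(1/(2*A)) = (29 + A)/(2*A))
(-21469 + 28253) + I(g) = (-21469 + 28253) + (1/2)*(29 + 67)/67 = 6784 + (1/2)*(1/67)*96 = 6784 + 48/67 = 454576/67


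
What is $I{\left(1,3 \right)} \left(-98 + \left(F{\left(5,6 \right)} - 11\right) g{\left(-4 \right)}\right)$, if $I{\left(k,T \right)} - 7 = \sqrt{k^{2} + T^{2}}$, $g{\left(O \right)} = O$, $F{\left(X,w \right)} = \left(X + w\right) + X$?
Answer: $-826 - 118 \sqrt{10} \approx -1199.1$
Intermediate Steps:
$F{\left(X,w \right)} = w + 2 X$
$I{\left(k,T \right)} = 7 + \sqrt{T^{2} + k^{2}}$ ($I{\left(k,T \right)} = 7 + \sqrt{k^{2} + T^{2}} = 7 + \sqrt{T^{2} + k^{2}}$)
$I{\left(1,3 \right)} \left(-98 + \left(F{\left(5,6 \right)} - 11\right) g{\left(-4 \right)}\right) = \left(7 + \sqrt{3^{2} + 1^{2}}\right) \left(-98 + \left(\left(6 + 2 \cdot 5\right) - 11\right) \left(-4\right)\right) = \left(7 + \sqrt{9 + 1}\right) \left(-98 + \left(\left(6 + 10\right) - 11\right) \left(-4\right)\right) = \left(7 + \sqrt{10}\right) \left(-98 + \left(16 - 11\right) \left(-4\right)\right) = \left(7 + \sqrt{10}\right) \left(-98 + 5 \left(-4\right)\right) = \left(7 + \sqrt{10}\right) \left(-98 - 20\right) = \left(7 + \sqrt{10}\right) \left(-118\right) = -826 - 118 \sqrt{10}$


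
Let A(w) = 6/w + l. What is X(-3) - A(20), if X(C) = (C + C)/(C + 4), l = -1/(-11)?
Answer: -703/110 ≈ -6.3909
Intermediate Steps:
l = 1/11 (l = -1*(-1/11) = 1/11 ≈ 0.090909)
A(w) = 1/11 + 6/w (A(w) = 6/w + 1/11 = 1/11 + 6/w)
X(C) = 2*C/(4 + C) (X(C) = (2*C)/(4 + C) = 2*C/(4 + C))
X(-3) - A(20) = 2*(-3)/(4 - 3) - (66 + 20)/(11*20) = 2*(-3)/1 - 86/(11*20) = 2*(-3)*1 - 1*43/110 = -6 - 43/110 = -703/110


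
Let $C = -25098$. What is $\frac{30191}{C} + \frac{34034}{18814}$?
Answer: $\frac{143085929}{236096886} \approx 0.60605$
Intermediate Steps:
$\frac{30191}{C} + \frac{34034}{18814} = \frac{30191}{-25098} + \frac{34034}{18814} = 30191 \left(- \frac{1}{25098}\right) + 34034 \cdot \frac{1}{18814} = - \frac{30191}{25098} + \frac{17017}{9407} = \frac{143085929}{236096886}$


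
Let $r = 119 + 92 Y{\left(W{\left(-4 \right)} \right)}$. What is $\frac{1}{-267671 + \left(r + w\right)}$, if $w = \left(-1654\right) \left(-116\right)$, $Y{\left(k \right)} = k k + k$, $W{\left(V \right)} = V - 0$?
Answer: $- \frac{1}{74584} \approx -1.3408 \cdot 10^{-5}$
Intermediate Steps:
$W{\left(V \right)} = V$ ($W{\left(V \right)} = V + 0 = V$)
$Y{\left(k \right)} = k + k^{2}$ ($Y{\left(k \right)} = k^{2} + k = k + k^{2}$)
$w = 191864$
$r = 1223$ ($r = 119 + 92 \left(- 4 \left(1 - 4\right)\right) = 119 + 92 \left(\left(-4\right) \left(-3\right)\right) = 119 + 92 \cdot 12 = 119 + 1104 = 1223$)
$\frac{1}{-267671 + \left(r + w\right)} = \frac{1}{-267671 + \left(1223 + 191864\right)} = \frac{1}{-267671 + 193087} = \frac{1}{-74584} = - \frac{1}{74584}$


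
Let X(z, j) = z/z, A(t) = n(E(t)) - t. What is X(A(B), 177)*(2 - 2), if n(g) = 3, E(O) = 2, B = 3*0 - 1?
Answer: 0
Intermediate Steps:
B = -1 (B = 0 - 1 = -1)
A(t) = 3 - t
X(z, j) = 1
X(A(B), 177)*(2 - 2) = 1*(2 - 2) = 1*0 = 0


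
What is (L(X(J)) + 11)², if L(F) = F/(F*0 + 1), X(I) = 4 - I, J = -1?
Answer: 256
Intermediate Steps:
L(F) = F (L(F) = F/(0 + 1) = F/1 = F*1 = F)
(L(X(J)) + 11)² = ((4 - 1*(-1)) + 11)² = ((4 + 1) + 11)² = (5 + 11)² = 16² = 256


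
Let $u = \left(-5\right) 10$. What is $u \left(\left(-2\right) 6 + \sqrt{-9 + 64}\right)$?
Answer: $600 - 50 \sqrt{55} \approx 229.19$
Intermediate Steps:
$u = -50$
$u \left(\left(-2\right) 6 + \sqrt{-9 + 64}\right) = - 50 \left(\left(-2\right) 6 + \sqrt{-9 + 64}\right) = - 50 \left(-12 + \sqrt{55}\right) = 600 - 50 \sqrt{55}$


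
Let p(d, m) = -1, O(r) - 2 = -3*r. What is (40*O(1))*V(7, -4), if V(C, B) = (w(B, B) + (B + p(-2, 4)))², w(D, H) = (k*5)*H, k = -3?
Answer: -121000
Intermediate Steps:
O(r) = 2 - 3*r
w(D, H) = -15*H (w(D, H) = (-3*5)*H = -15*H)
V(C, B) = (-1 - 14*B)² (V(C, B) = (-15*B + (B - 1))² = (-15*B + (-1 + B))² = (-1 - 14*B)²)
(40*O(1))*V(7, -4) = (40*(2 - 3*1))*(1 + 14*(-4))² = (40*(2 - 3))*(1 - 56)² = (40*(-1))*(-55)² = -40*3025 = -121000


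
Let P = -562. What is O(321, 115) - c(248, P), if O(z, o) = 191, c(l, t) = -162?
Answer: 353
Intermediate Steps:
O(321, 115) - c(248, P) = 191 - 1*(-162) = 191 + 162 = 353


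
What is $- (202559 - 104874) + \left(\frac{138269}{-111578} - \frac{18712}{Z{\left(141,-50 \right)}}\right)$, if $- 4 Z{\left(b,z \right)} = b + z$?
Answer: $- \frac{983515412965}{10153598} \approx -96864.0$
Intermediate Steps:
$Z{\left(b,z \right)} = - \frac{b}{4} - \frac{z}{4}$ ($Z{\left(b,z \right)} = - \frac{b + z}{4} = - \frac{b}{4} - \frac{z}{4}$)
$- (202559 - 104874) + \left(\frac{138269}{-111578} - \frac{18712}{Z{\left(141,-50 \right)}}\right) = - (202559 - 104874) - \left(\frac{138269}{111578} + \frac{18712}{\left(- \frac{1}{4}\right) 141 - - \frac{25}{2}}\right) = \left(-1\right) 97685 - \left(\frac{138269}{111578} + \frac{18712}{- \frac{141}{4} + \frac{25}{2}}\right) = -97685 - \left(\frac{138269}{111578} + \frac{18712}{- \frac{91}{4}}\right) = -97685 - - \frac{8338807665}{10153598} = -97685 + \left(- \frac{138269}{111578} + \frac{74848}{91}\right) = -97685 + \frac{8338807665}{10153598} = - \frac{983515412965}{10153598}$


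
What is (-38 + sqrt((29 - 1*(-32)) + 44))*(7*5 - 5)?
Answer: -1140 + 30*sqrt(105) ≈ -832.59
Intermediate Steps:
(-38 + sqrt((29 - 1*(-32)) + 44))*(7*5 - 5) = (-38 + sqrt((29 + 32) + 44))*(35 - 5) = (-38 + sqrt(61 + 44))*30 = (-38 + sqrt(105))*30 = -1140 + 30*sqrt(105)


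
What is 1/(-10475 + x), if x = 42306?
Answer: 1/31831 ≈ 3.1416e-5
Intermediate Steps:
1/(-10475 + x) = 1/(-10475 + 42306) = 1/31831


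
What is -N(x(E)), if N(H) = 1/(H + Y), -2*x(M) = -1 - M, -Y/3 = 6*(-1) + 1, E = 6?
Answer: -2/37 ≈ -0.054054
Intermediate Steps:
Y = 15 (Y = -3*(6*(-1) + 1) = -3*(-6 + 1) = -3*(-5) = 15)
x(M) = ½ + M/2 (x(M) = -(-1 - M)/2 = ½ + M/2)
N(H) = 1/(15 + H) (N(H) = 1/(H + 15) = 1/(15 + H))
-N(x(E)) = -1/(15 + (½ + (½)*6)) = -1/(15 + (½ + 3)) = -1/(15 + 7/2) = -1/37/2 = -1*2/37 = -2/37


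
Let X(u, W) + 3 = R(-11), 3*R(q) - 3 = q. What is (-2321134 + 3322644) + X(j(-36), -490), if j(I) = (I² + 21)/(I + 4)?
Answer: 3004513/3 ≈ 1.0015e+6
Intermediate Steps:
R(q) = 1 + q/3
j(I) = (21 + I²)/(4 + I)
X(u, W) = -17/3 (X(u, W) = -3 + (1 + (⅓)*(-11)) = -3 + (1 - 11/3) = -3 - 8/3 = -17/3)
(-2321134 + 3322644) + X(j(-36), -490) = (-2321134 + 3322644) - 17/3 = 1001510 - 17/3 = 3004513/3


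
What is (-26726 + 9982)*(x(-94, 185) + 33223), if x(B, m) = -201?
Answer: -552920368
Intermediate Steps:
(-26726 + 9982)*(x(-94, 185) + 33223) = (-26726 + 9982)*(-201 + 33223) = -16744*33022 = -552920368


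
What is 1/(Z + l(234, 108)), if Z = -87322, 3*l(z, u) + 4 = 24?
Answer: -3/261946 ≈ -1.1453e-5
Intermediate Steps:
l(z, u) = 20/3 (l(z, u) = -4/3 + (⅓)*24 = -4/3 + 8 = 20/3)
1/(Z + l(234, 108)) = 1/(-87322 + 20/3) = 1/(-261946/3) = -3/261946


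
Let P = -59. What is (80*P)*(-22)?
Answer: 103840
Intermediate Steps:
(80*P)*(-22) = (80*(-59))*(-22) = -4720*(-22) = 103840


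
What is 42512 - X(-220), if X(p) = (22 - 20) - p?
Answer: 42290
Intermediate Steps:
X(p) = 2 - p
42512 - X(-220) = 42512 - (2 - 1*(-220)) = 42512 - (2 + 220) = 42512 - 1*222 = 42512 - 222 = 42290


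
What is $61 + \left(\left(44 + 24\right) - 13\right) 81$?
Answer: $4516$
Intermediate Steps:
$61 + \left(\left(44 + 24\right) - 13\right) 81 = 61 + \left(68 - 13\right) 81 = 61 + 55 \cdot 81 = 61 + 4455 = 4516$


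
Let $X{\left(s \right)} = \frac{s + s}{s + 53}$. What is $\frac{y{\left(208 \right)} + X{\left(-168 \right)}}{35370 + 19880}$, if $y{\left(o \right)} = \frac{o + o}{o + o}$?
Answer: $\frac{451}{6353750} \approx 7.0982 \cdot 10^{-5}$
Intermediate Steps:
$y{\left(o \right)} = 1$ ($y{\left(o \right)} = \frac{2 o}{2 o} = 2 o \frac{1}{2 o} = 1$)
$X{\left(s \right)} = \frac{2 s}{53 + s}$
$\frac{y{\left(208 \right)} + X{\left(-168 \right)}}{35370 + 19880} = \frac{1 + 2 \left(-168\right) \frac{1}{53 - 168}}{35370 + 19880} = \frac{1 + 2 \left(-168\right) \frac{1}{-115}}{55250} = \left(1 + 2 \left(-168\right) \left(- \frac{1}{115}\right)\right) \frac{1}{55250} = \left(1 + \frac{336}{115}\right) \frac{1}{55250} = \frac{451}{115} \cdot \frac{1}{55250} = \frac{451}{6353750}$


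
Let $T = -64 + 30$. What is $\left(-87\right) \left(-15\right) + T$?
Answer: $1271$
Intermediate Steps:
$T = -34$
$\left(-87\right) \left(-15\right) + T = \left(-87\right) \left(-15\right) - 34 = 1305 - 34 = 1271$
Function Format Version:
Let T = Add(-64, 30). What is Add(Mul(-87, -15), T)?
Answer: 1271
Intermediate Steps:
T = -34
Add(Mul(-87, -15), T) = Add(Mul(-87, -15), -34) = Add(1305, -34) = 1271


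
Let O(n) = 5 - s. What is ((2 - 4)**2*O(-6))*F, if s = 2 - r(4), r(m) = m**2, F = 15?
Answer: 1140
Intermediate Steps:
s = -14 (s = 2 - 1*4**2 = 2 - 1*16 = 2 - 16 = -14)
O(n) = 19 (O(n) = 5 - 1*(-14) = 5 + 14 = 19)
((2 - 4)**2*O(-6))*F = ((2 - 4)**2*19)*15 = ((-2)**2*19)*15 = (4*19)*15 = 76*15 = 1140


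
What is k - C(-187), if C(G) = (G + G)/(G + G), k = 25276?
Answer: 25275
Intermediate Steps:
C(G) = 1 (C(G) = (2*G)/((2*G)) = (2*G)*(1/(2*G)) = 1)
k - C(-187) = 25276 - 1*1 = 25276 - 1 = 25275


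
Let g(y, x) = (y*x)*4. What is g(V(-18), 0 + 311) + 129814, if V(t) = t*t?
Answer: 532870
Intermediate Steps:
V(t) = t**2
g(y, x) = 4*x*y (g(y, x) = (x*y)*4 = 4*x*y)
g(V(-18), 0 + 311) + 129814 = 4*(0 + 311)*(-18)**2 + 129814 = 4*311*324 + 129814 = 403056 + 129814 = 532870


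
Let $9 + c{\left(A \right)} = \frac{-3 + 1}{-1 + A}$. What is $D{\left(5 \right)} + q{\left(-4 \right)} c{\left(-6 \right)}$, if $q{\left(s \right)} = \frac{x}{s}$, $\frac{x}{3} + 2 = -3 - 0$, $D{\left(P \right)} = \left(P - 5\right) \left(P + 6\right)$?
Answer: $- \frac{915}{28} \approx -32.679$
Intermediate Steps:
$D{\left(P \right)} = \left(-5 + P\right) \left(6 + P\right)$
$c{\left(A \right)} = -9 - \frac{2}{-1 + A}$ ($c{\left(A \right)} = -9 + \frac{-3 + 1}{-1 + A} = -9 - \frac{2}{-1 + A}$)
$x = -15$ ($x = -6 + 3 \left(-3 - 0\right) = -6 + 3 \left(-3 + 0\right) = -6 + 3 \left(-3\right) = -6 - 9 = -15$)
$q{\left(s \right)} = - \frac{15}{s}$
$D{\left(5 \right)} + q{\left(-4 \right)} c{\left(-6 \right)} = \left(-30 + 5 + 5^{2}\right) + - \frac{15}{-4} \frac{7 - -54}{-1 - 6} = \left(-30 + 5 + 25\right) + \left(-15\right) \left(- \frac{1}{4}\right) \frac{7 + 54}{-7} = 0 + \frac{15 \left(\left(- \frac{1}{7}\right) 61\right)}{4} = 0 + \frac{15}{4} \left(- \frac{61}{7}\right) = 0 - \frac{915}{28} = - \frac{915}{28}$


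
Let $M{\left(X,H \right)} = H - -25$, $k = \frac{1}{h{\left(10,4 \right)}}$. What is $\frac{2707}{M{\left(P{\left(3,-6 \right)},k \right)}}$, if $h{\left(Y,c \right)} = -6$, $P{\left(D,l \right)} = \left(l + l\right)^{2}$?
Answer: $\frac{16242}{149} \approx 109.01$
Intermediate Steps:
$P{\left(D,l \right)} = 4 l^{2}$ ($P{\left(D,l \right)} = \left(2 l\right)^{2} = 4 l^{2}$)
$k = - \frac{1}{6}$ ($k = \frac{1}{-6} = - \frac{1}{6} \approx -0.16667$)
$M{\left(X,H \right)} = 25 + H$ ($M{\left(X,H \right)} = H + 25 = 25 + H$)
$\frac{2707}{M{\left(P{\left(3,-6 \right)},k \right)}} = \frac{2707}{25 - \frac{1}{6}} = \frac{2707}{\frac{149}{6}} = 2707 \cdot \frac{6}{149} = \frac{16242}{149}$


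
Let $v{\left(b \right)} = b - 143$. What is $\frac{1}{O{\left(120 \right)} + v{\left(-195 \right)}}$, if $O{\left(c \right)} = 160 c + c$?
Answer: $\frac{1}{18982} \approx 5.2681 \cdot 10^{-5}$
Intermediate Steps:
$O{\left(c \right)} = 161 c$
$v{\left(b \right)} = -143 + b$
$\frac{1}{O{\left(120 \right)} + v{\left(-195 \right)}} = \frac{1}{161 \cdot 120 - 338} = \frac{1}{19320 - 338} = \frac{1}{18982}$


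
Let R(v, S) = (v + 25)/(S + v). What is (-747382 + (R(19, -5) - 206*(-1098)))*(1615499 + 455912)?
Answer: -7557203322096/7 ≈ -1.0796e+12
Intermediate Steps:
R(v, S) = (25 + v)/(S + v)
(-747382 + (R(19, -5) - 206*(-1098)))*(1615499 + 455912) = (-747382 + ((25 + 19)/(-5 + 19) - 206*(-1098)))*(1615499 + 455912) = (-747382 + (44/14 + 226188))*2071411 = (-747382 + ((1/14)*44 + 226188))*2071411 = (-747382 + (22/7 + 226188))*2071411 = (-747382 + 1583338/7)*2071411 = -3648336/7*2071411 = -7557203322096/7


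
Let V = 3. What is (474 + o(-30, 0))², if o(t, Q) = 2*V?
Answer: 230400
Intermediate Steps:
o(t, Q) = 6 (o(t, Q) = 2*3 = 6)
(474 + o(-30, 0))² = (474 + 6)² = 480² = 230400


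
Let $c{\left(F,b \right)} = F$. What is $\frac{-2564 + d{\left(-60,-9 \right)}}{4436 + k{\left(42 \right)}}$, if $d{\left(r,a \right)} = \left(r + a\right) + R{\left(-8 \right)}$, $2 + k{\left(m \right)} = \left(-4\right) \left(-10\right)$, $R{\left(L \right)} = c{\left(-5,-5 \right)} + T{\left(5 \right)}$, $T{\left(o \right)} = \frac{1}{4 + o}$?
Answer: $- \frac{23741}{40266} \approx -0.5896$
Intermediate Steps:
$R{\left(L \right)} = - \frac{44}{9}$ ($R{\left(L \right)} = -5 + \frac{1}{4 + 5} = -5 + \frac{1}{9} = - \frac{44}{9}$)
$k{\left(m \right)} = 38$ ($k{\left(m \right)} = -2 - -40 = -2 + 40 = 38$)
$d{\left(r,a \right)} = - \frac{44}{9} + a + r$ ($d{\left(r,a \right)} = \left(r + a\right) - \frac{44}{9} = \left(a + r\right) - \frac{44}{9} = - \frac{44}{9} + a + r$)
$\frac{-2564 + d{\left(-60,-9 \right)}}{4436 + k{\left(42 \right)}} = \frac{-2564 - \frac{665}{9}}{4436 + 38} = \frac{-2564 - \frac{665}{9}}{4474} = \left(- \frac{23741}{9}\right) \frac{1}{4474} = - \frac{23741}{40266}$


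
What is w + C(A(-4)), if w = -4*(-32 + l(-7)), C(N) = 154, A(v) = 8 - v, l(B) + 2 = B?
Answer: 318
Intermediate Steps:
l(B) = -2 + B
w = 164 (w = -4*(-32 + (-2 - 7)) = -4*(-32 - 9) = -4*(-41) = 164)
w + C(A(-4)) = 164 + 154 = 318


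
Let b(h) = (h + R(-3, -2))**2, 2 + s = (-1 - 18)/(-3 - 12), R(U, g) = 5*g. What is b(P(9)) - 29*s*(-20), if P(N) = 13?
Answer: -1249/3 ≈ -416.33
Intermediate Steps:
s = -11/15 (s = -2 + (-1 - 18)/(-3 - 12) = -2 - 19/(-15) = -2 - 19*(-1/15) = -2 + 19/15 = -11/15 ≈ -0.73333)
b(h) = (-10 + h)**2 (b(h) = (h + 5*(-2))**2 = (h - 10)**2 = (-10 + h)**2)
b(P(9)) - 29*s*(-20) = (-10 + 13)**2 - 29*(-11/15)*(-20) = 3**2 + (319/15)*(-20) = 9 - 1276/3 = -1249/3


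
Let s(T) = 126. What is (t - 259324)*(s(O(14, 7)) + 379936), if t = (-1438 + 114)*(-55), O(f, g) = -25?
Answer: -70883083248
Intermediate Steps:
t = 72820 (t = -1324*(-55) = 72820)
(t - 259324)*(s(O(14, 7)) + 379936) = (72820 - 259324)*(126 + 379936) = -186504*380062 = -70883083248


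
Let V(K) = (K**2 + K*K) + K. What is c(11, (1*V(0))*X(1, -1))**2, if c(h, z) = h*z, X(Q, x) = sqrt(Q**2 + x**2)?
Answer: 0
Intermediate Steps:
V(K) = K + 2*K**2 (V(K) = (K**2 + K**2) + K = 2*K**2 + K = K + 2*K**2)
c(11, (1*V(0))*X(1, -1))**2 = (11*((1*(0*(1 + 2*0)))*sqrt(1**2 + (-1)**2)))**2 = (11*((1*(0*(1 + 0)))*sqrt(1 + 1)))**2 = (11*((1*(0*1))*sqrt(2)))**2 = (11*((1*0)*sqrt(2)))**2 = (11*(0*sqrt(2)))**2 = (11*0)**2 = 0**2 = 0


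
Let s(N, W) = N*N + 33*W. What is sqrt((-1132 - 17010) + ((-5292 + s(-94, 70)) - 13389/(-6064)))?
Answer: I*sqrt(28235895297)/1516 ≈ 110.84*I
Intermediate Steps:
s(N, W) = N**2 + 33*W
sqrt((-1132 - 17010) + ((-5292 + s(-94, 70)) - 13389/(-6064))) = sqrt((-1132 - 17010) + ((-5292 + ((-94)**2 + 33*70)) - 13389/(-6064))) = sqrt(-18142 + ((-5292 + (8836 + 2310)) - 13389*(-1/6064))) = sqrt(-18142 + ((-5292 + 11146) + 13389/6064)) = sqrt(-18142 + (5854 + 13389/6064)) = sqrt(-18142 + 35512045/6064) = sqrt(-74501043/6064) = I*sqrt(28235895297)/1516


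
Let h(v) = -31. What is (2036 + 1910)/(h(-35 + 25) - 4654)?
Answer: -3946/4685 ≈ -0.84226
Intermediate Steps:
(2036 + 1910)/(h(-35 + 25) - 4654) = (2036 + 1910)/(-31 - 4654) = 3946/(-4685) = 3946*(-1/4685) = -3946/4685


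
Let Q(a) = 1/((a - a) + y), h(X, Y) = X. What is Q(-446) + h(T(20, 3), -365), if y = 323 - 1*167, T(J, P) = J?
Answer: 3121/156 ≈ 20.006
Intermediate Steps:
y = 156 (y = 323 - 167 = 156)
Q(a) = 1/156 (Q(a) = 1/((a - a) + 156) = 1/(0 + 156) = 1/156)
Q(-446) + h(T(20, 3), -365) = 1/156 + 20 = 3121/156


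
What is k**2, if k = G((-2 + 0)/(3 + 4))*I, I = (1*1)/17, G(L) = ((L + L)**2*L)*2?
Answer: 4096/34000561 ≈ 0.00012047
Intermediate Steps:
G(L) = 8*L**3 (G(L) = ((2*L)**2*L)*2 = ((4*L**2)*L)*2 = (4*L**3)*2 = 8*L**3)
I = 1/17 (I = 1*(1/17) = 1/17 ≈ 0.058824)
k = -64/5831 (k = (8*((-2 + 0)/(3 + 4))**3)*(1/17) = (8*(-2/7)**3)*(1/17) = (8*(-8/343))*(1/17) = -64/343*1/17 = -64/5831 ≈ -0.010976)
k**2 = (-64/5831)**2 = 4096/34000561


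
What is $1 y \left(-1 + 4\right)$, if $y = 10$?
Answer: $30$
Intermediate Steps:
$1 y \left(-1 + 4\right) = 1 \cdot 10 \left(-1 + 4\right) = 10 \cdot 3 = 30$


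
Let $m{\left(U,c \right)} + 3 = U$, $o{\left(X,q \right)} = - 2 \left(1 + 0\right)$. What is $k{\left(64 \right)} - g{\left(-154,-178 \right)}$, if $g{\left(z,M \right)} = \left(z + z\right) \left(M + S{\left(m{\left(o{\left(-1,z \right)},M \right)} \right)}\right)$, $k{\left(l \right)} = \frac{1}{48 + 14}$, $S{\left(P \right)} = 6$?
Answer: $- \frac{3284511}{62} \approx -52976.0$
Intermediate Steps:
$o{\left(X,q \right)} = -2$ ($o{\left(X,q \right)} = \left(-2\right) 1 = -2$)
$m{\left(U,c \right)} = -3 + U$
$k{\left(l \right)} = \frac{1}{62}$
$g{\left(z,M \right)} = 2 z \left(6 + M\right)$ ($g{\left(z,M \right)} = \left(z + z\right) \left(M + 6\right) = 2 z \left(6 + M\right)$)
$k{\left(64 \right)} - g{\left(-154,-178 \right)} = \frac{1}{62} - 2 \left(-154\right) \left(6 - 178\right) = \frac{1}{62} - 2 \left(-154\right) \left(-172\right) = \frac{1}{62} - 52976 = - \frac{3284511}{62}$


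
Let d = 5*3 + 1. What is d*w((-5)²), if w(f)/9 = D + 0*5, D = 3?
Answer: 432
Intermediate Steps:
w(f) = 27 (w(f) = 9*(3 + 0*5) = 9*(3 + 0) = 9*3 = 27)
d = 16 (d = 15 + 1 = 16)
d*w((-5)²) = 16*27 = 432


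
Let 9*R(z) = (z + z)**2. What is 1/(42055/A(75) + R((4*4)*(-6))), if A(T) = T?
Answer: 15/69851 ≈ 0.00021474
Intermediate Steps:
R(z) = 4*z**2/9 (R(z) = (z + z)**2/9 = (2*z)**2/9 = (4*z**2)/9 = 4*z**2/9)
1/(42055/A(75) + R((4*4)*(-6))) = 1/(42055/75 + 4*((4*4)*(-6))**2/9) = 1/(42055*(1/75) + 4*(16*(-6))**2/9) = 1/(8411/15 + (4/9)*(-96)**2) = 1/(8411/15 + (4/9)*9216) = 1/(8411/15 + 4096) = 1/(69851/15) = 15/69851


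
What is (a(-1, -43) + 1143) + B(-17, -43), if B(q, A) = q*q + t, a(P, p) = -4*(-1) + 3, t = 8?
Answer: 1447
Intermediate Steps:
a(P, p) = 7 (a(P, p) = 4 + 3 = 7)
B(q, A) = 8 + q**2 (B(q, A) = q*q + 8 = q**2 + 8 = 8 + q**2)
(a(-1, -43) + 1143) + B(-17, -43) = (7 + 1143) + (8 + (-17)**2) = 1150 + (8 + 289) = 1150 + 297 = 1447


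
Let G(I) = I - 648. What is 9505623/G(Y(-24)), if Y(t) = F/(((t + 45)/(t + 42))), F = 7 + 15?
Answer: -22179787/1468 ≈ -15109.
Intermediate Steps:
F = 22
Y(t) = 22*(42 + t)/(45 + t) (Y(t) = 22/(((t + 45)/(t + 42))) = 22/(((45 + t)/(42 + t))) = 22*((42 + t)/(45 + t)) = 22*(42 + t)/(45 + t))
G(I) = -648 + I
9505623/G(Y(-24)) = 9505623/(-648 + 22*(42 - 24)/(45 - 24)) = 9505623/(-648 + 22*18/21) = 9505623/(-648 + 22*(1/21)*18) = 9505623/(-648 + 132/7) = 9505623/(-4404/7) = 9505623*(-7/4404) = -22179787/1468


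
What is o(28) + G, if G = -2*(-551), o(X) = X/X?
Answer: 1103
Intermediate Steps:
o(X) = 1
G = 1102
o(28) + G = 1 + 1102 = 1103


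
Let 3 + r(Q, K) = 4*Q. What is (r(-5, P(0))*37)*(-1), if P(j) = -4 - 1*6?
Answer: 851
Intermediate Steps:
P(j) = -10 (P(j) = -4 - 6 = -10)
r(Q, K) = -3 + 4*Q
(r(-5, P(0))*37)*(-1) = ((-3 + 4*(-5))*37)*(-1) = ((-3 - 20)*37)*(-1) = -23*37*(-1) = -851*(-1) = 851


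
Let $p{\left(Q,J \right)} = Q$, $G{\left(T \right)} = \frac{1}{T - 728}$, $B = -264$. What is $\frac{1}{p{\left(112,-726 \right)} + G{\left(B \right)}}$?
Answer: $\frac{992}{111103} \approx 0.0089287$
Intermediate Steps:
$G{\left(T \right)} = \frac{1}{-728 + T}$
$\frac{1}{p{\left(112,-726 \right)} + G{\left(B \right)}} = \frac{1}{112 + \frac{1}{-728 - 264}} = \frac{1}{112 + \frac{1}{-992}} = \frac{1}{112 - \frac{1}{992}} = \frac{1}{\frac{111103}{992}} = \frac{992}{111103}$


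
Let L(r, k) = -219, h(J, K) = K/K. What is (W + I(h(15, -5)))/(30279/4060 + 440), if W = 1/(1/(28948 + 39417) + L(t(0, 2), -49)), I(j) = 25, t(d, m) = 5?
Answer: 759686869550/13599599043593 ≈ 0.055861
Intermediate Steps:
h(J, K) = 1
W = -68365/14971934 (W = 1/(1/(28948 + 39417) - 219) = 1/(1/68365 - 219) = 1/(-14971934/68365) = -68365/14971934 ≈ -0.0045662)
(W + I(h(15, -5)))/(30279/4060 + 440) = (-68365/14971934 + 25)/(30279/4060 + 440) = 374229985/(14971934*(30279*(1/4060) + 440)) = 374229985/(14971934*(30279/4060 + 440)) = 374229985/(14971934*(1816679/4060)) = (374229985/14971934)*(4060/1816679) = 759686869550/13599599043593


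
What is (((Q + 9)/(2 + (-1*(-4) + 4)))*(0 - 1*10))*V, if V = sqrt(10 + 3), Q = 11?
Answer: -20*sqrt(13) ≈ -72.111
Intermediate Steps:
V = sqrt(13) ≈ 3.6056
(((Q + 9)/(2 + (-1*(-4) + 4)))*(0 - 1*10))*V = (((11 + 9)/(2 + (-1*(-4) + 4)))*(0 - 1*10))*sqrt(13) = ((20/(2 + (4 + 4)))*(0 - 10))*sqrt(13) = ((20/(2 + 8))*(-10))*sqrt(13) = ((20/10)*(-10))*sqrt(13) = ((20*(1/10))*(-10))*sqrt(13) = (2*(-10))*sqrt(13) = -20*sqrt(13)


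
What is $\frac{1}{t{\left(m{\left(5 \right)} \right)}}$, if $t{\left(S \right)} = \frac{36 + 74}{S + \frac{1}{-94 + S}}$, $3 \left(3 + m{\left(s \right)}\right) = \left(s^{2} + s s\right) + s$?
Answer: $\frac{10847}{77880} \approx 0.13928$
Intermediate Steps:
$m{\left(s \right)} = -3 + \frac{s}{3} + \frac{2 s^{2}}{3}$ ($m{\left(s \right)} = -3 + \frac{\left(s^{2} + s s\right) + s}{3} = -3 + \frac{\left(s^{2} + s^{2}\right) + s}{3} = -3 + \frac{2 s^{2} + s}{3} = -3 + \frac{s + 2 s^{2}}{3} = -3 + \left(\frac{s}{3} + \frac{2 s^{2}}{3}\right) = -3 + \frac{s}{3} + \frac{2 s^{2}}{3}$)
$t{\left(S \right)} = \frac{110}{S + \frac{1}{-94 + S}}$
$\frac{1}{t{\left(m{\left(5 \right)} \right)}} = \frac{1}{110 \frac{1}{1 + \left(-3 + \frac{1}{3} \cdot 5 + \frac{2 \cdot 5^{2}}{3}\right)^{2} - 94 \left(-3 + \frac{1}{3} \cdot 5 + \frac{2 \cdot 5^{2}}{3}\right)} \left(-94 + \left(-3 + \frac{1}{3} \cdot 5 + \frac{2 \cdot 5^{2}}{3}\right)\right)} = \frac{1}{110 \frac{1}{1 + \left(-3 + \frac{5}{3} + \frac{2}{3} \cdot 25\right)^{2} - 94 \left(-3 + \frac{5}{3} + \frac{2}{3} \cdot 25\right)} \left(-94 + \left(-3 + \frac{5}{3} + \frac{2}{3} \cdot 25\right)\right)} = \frac{1}{110 \frac{1}{1 + \left(-3 + \frac{5}{3} + \frac{50}{3}\right)^{2} - 94 \left(-3 + \frac{5}{3} + \frac{50}{3}\right)} \left(-94 + \left(-3 + \frac{5}{3} + \frac{50}{3}\right)\right)} = \frac{1}{110 \frac{1}{1 + \left(\frac{46}{3}\right)^{2} - \frac{4324}{3}} \left(-94 + \frac{46}{3}\right)} = \frac{1}{110 \frac{1}{1 + \frac{2116}{9} - \frac{4324}{3}} \left(- \frac{236}{3}\right)} = \frac{1}{110 \frac{1}{- \frac{10847}{9}} \left(- \frac{236}{3}\right)} = \frac{1}{110 \left(- \frac{9}{10847}\right) \left(- \frac{236}{3}\right)} = \frac{1}{\frac{77880}{10847}} = \frac{10847}{77880}$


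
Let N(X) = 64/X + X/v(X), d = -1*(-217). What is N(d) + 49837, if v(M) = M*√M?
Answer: 10814693/217 + √217/217 ≈ 49837.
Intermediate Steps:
v(M) = M^(3/2)
d = 217
N(X) = X^(-½) + 64/X (N(X) = 64/X + X/(X^(3/2)) = 64/X + X/X^(3/2) = 64/X + X^(-½) = X^(-½) + 64/X)
N(d) + 49837 = (217^(-½) + 64/217) + 49837 = (√217/217 + 64*(1/217)) + 49837 = (√217/217 + 64/217) + 49837 = (64/217 + √217/217) + 49837 = 10814693/217 + √217/217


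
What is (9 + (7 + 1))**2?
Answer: 289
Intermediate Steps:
(9 + (7 + 1))**2 = (9 + 8)**2 = 17**2 = 289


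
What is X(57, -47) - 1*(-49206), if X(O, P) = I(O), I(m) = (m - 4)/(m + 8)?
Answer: 3198443/65 ≈ 49207.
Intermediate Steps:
I(m) = (-4 + m)/(8 + m)
X(O, P) = (-4 + O)/(8 + O)
X(57, -47) - 1*(-49206) = (-4 + 57)/(8 + 57) - 1*(-49206) = 53/65 + 49206 = 3198443/65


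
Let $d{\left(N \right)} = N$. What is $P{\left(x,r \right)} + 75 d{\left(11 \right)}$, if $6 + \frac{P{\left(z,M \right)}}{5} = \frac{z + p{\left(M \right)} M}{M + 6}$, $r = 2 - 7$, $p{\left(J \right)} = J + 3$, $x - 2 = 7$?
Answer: $890$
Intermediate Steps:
$x = 9$ ($x = 2 + 7 = 9$)
$p{\left(J \right)} = 3 + J$
$r = -5$ ($r = 2 - 7 = -5$)
$P{\left(z,M \right)} = -30 + \frac{5 \left(z + M \left(3 + M\right)\right)}{6 + M}$ ($P{\left(z,M \right)} = -30 + 5 \frac{z + \left(3 + M\right) M}{M + 6} = -30 + 5 \frac{z + M \left(3 + M\right)}{6 + M} = -30 + \frac{5 \left(z + M \left(3 + M\right)\right)}{6 + M}$)
$P{\left(x,r \right)} + 75 d{\left(11 \right)} = \frac{5 \left(-36 + 9 + \left(-5\right)^{2} - -15\right)}{6 - 5} + 75 \cdot 11 = \frac{5 \left(-36 + 9 + 25 + 15\right)}{1} + 825 = 5 \cdot 1 \cdot 13 + 825 = 65 + 825 = 890$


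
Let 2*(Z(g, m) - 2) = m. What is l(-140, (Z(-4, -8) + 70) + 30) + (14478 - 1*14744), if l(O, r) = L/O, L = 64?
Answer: -9326/35 ≈ -266.46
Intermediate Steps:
Z(g, m) = 2 + m/2
l(O, r) = 64/O
l(-140, (Z(-4, -8) + 70) + 30) + (14478 - 1*14744) = 64/(-140) + (14478 - 1*14744) = 64*(-1/140) + (14478 - 14744) = -16/35 - 266 = -9326/35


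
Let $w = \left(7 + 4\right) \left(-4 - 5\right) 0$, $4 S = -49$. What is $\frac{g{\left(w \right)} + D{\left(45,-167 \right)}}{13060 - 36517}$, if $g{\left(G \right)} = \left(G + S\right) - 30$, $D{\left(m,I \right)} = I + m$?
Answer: $\frac{219}{31276} \approx 0.0070022$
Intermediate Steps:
$S = - \frac{49}{4}$ ($S = \frac{1}{4} \left(-49\right) = - \frac{49}{4} \approx -12.25$)
$w = 0$ ($w = 11 \left(\left(-9\right) 0\right) = 11 \cdot 0 = 0$)
$g{\left(G \right)} = - \frac{169}{4} + G$ ($g{\left(G \right)} = \left(G - \frac{49}{4}\right) - 30 = \left(- \frac{49}{4} + G\right) - 30 = - \frac{169}{4} + G$)
$\frac{g{\left(w \right)} + D{\left(45,-167 \right)}}{13060 - 36517} = \frac{\left(- \frac{169}{4} + 0\right) + \left(-167 + 45\right)}{13060 - 36517} = \frac{- \frac{169}{4} - 122}{-23457} = \left(- \frac{657}{4}\right) \left(- \frac{1}{23457}\right) = \frac{219}{31276}$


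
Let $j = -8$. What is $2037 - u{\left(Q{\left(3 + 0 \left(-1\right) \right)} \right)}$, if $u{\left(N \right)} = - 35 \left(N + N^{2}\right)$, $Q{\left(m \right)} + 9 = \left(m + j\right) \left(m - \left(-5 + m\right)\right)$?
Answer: $41307$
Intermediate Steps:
$Q{\left(m \right)} = -49 + 5 m$ ($Q{\left(m \right)} = -9 + \left(m - 8\right) \left(m - \left(-5 + m\right)\right) = -9 + \left(-8 + m\right) 5 = -9 + \left(-40 + 5 m\right) = -49 + 5 m$)
$u{\left(N \right)} = - 35 N - 35 N^{2}$
$2037 - u{\left(Q{\left(3 + 0 \left(-1\right) \right)} \right)} = 2037 - - 35 \left(-49 + 5 \left(3 + 0 \left(-1\right)\right)\right) \left(1 - \left(49 - 5 \left(3 + 0 \left(-1\right)\right)\right)\right) = 2037 - - 35 \left(-49 + 5 \left(3 + 0\right)\right) \left(1 - \left(49 - 5 \left(3 + 0\right)\right)\right) = 2037 - - 35 \left(-49 + 5 \cdot 3\right) \left(1 + \left(-49 + 5 \cdot 3\right)\right) = 2037 - - 35 \left(-49 + 15\right) \left(1 + \left(-49 + 15\right)\right) = 2037 - \left(-35\right) \left(-34\right) \left(1 - 34\right) = 2037 - \left(-35\right) \left(-34\right) \left(-33\right) = 2037 - -39270 = 2037 + 39270 = 41307$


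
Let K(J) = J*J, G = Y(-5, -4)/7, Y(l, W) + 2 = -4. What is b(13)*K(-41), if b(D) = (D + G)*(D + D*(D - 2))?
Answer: 22290060/7 ≈ 3.1843e+6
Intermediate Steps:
Y(l, W) = -6 (Y(l, W) = -2 - 4 = -6)
G = -6/7 ≈ -0.85714
K(J) = J**2
b(D) = (-6/7 + D)*(D + D*(-2 + D)) (b(D) = (D - 6/7)*(D + D*(D - 2)) = (-6/7 + D)*(D + D*(-2 + D)))
b(13)*K(-41) = ((1/7)*13*(6 - 13*13 + 7*13**2))*(-41)**2 = ((1/7)*13*(6 - 169 + 7*169))*1681 = ((1/7)*13*(6 - 169 + 1183))*1681 = ((1/7)*13*1020)*1681 = (13260/7)*1681 = 22290060/7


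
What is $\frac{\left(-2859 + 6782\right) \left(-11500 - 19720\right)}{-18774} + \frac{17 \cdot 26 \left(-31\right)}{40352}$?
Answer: $\frac{13576639373}{2081232} \approx 6523.4$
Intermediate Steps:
$\frac{\left(-2859 + 6782\right) \left(-11500 - 19720\right)}{-18774} + \frac{17 \cdot 26 \left(-31\right)}{40352} = 3923 \left(-31220\right) \left(- \frac{1}{18774}\right) + 442 \left(-31\right) \frac{1}{40352} = \left(-122476060\right) \left(- \frac{1}{18774}\right) - \frac{527}{1552} = \frac{8748290}{1341} - \frac{527}{1552} = \frac{13576639373}{2081232}$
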